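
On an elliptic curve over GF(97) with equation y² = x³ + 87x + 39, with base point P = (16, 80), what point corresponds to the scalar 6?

Double-and-add on 6 = (110)₂. Start with P = (16, 80) for the leading 1-bit.
double: tangent at (16, 80): λ = (3·16² + 87)/(2·80) ≡ 79/63. 63⁻¹ ≡ 77 (mod 97), so λ ≡ 79·77 ≡ 69.
  x = λ² - 16 - 16 = 4761 - 32 ≡ 73; y = λ·(16 - 73) - 80 ≡ 61. → (73, 61)
add P: (73, 61) + (16, 80). λ = (80 - 61)/(16 - 73) ≡ 19/40 mod 97. 40⁻¹ ≡ 17 (mod 97), so λ ≡ 32.
  x = λ² - 73 - 16 = 1024 - 89 ≡ 62; y = λ·(73 - 62) - 61 ≡ 0. → (62, 0)
double: (62, 0) + (62, 0): same x and y₁ ≡ -y₂, so the sum is O.

O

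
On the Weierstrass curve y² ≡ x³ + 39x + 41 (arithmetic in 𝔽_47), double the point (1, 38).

tangent at (1, 38): λ = (3·1² + 39)/(2·38) ≡ 42/29. 29⁻¹ ≡ 13 (mod 47), so λ ≡ 42·13 ≡ 29.
  x = λ² - 1 - 1 = 841 - 2 ≡ 40; y = λ·(1 - 40) - 38 ≡ 6. → (40, 6)

(40, 6)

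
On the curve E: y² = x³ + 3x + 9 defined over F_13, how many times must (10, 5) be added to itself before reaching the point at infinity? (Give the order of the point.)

2P: tangent at (10, 5): λ = (3·10² + 3)/(2·5) ≡ 4/10. 10⁻¹ ≡ 4 (mod 13) since 10·4 = 40 ≡ 1, so λ ≡ 4·4 ≡ 3.
  x = λ² - 10 - 10 = 9 - 20 ≡ 2; y = λ·(10 - 2) - 5 ≡ 6. → (2, 6)
3P: (2, 6) + (10, 5). λ = (5 - 6)/(10 - 2) ≡ 12/8 mod 13. 8⁻¹ ≡ 5 (mod 13), so λ ≡ 8.
  x = λ² - 2 - 10 = 64 - 12 ≡ 0; y = λ·(2 - 0) - 6 ≡ 10. → (0, 10)
4P: (0, 10) + (10, 5). λ = (5 - 10)/(10 - 0) ≡ 8/10 mod 13. 10⁻¹ ≡ 4 (mod 13), so λ ≡ 6.
  x = λ² - 0 - 10 = 36 - 10 ≡ 0; y = λ·(0 - 0) - 10 ≡ 3. → (0, 3)
5P: (0, 3) + (10, 5). λ = (5 - 3)/(10 - 0) ≡ 2/10 mod 13. 10⁻¹ ≡ 4 (mod 13), so λ ≡ 8.
  x = λ² - 0 - 10 = 64 - 10 ≡ 2; y = λ·(0 - 2) - 3 ≡ 7. → (2, 7)
6P: (2, 7) + (10, 5). λ = (5 - 7)/(10 - 2) ≡ 11/8 mod 13. 8⁻¹ ≡ 5 (mod 13), so λ ≡ 3.
  x = λ² - 2 - 10 = 9 - 12 ≡ 10; y = λ·(2 - 10) - 7 ≡ 8. → (10, 8)
7P: (10, 8) + (10, 5): same x and y₁ ≡ -y₂, so the sum is the point at infinity.
7P = the point at infinity, so the order is 7.

7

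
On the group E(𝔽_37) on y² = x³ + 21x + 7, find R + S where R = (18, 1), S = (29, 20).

(18, 1) + (29, 20). λ = (20 - 1)/(29 - 18) ≡ 19/11 mod 37. 11⁻¹ ≡ 27 (mod 37), so λ ≡ 32.
  x = λ² - 18 - 29 = 1024 - 47 ≡ 15; y = λ·(18 - 15) - 1 ≡ 21. → (15, 21)

(15, 21)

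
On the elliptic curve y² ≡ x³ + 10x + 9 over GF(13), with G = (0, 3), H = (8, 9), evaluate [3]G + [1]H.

First 3G:
Repeated addition: build up to 3G.
2G: tangent at (0, 3): λ = (3·0² + 10)/(2·3) ≡ 10/6. 6⁻¹ ≡ 11 (mod 13) since 6·11 = 66 ≡ 1, so λ ≡ 10·11 ≡ 6.
  x = λ² - 0 - 0 = 36 - 0 ≡ 10; y = λ·(0 - 10) - 3 ≡ 2. → (10, 2)
3G: (10, 2) + (0, 3). λ = (3 - 2)/(0 - 10) ≡ 1/3 mod 13. 3⁻¹ ≡ 9 (mod 13), so λ ≡ 9.
  x = λ² - 10 - 0 = 81 - 10 ≡ 6; y = λ·(10 - 6) - 2 ≡ 8. → (6, 8)
3G = (6, 8).
Finally 3G + H:
(6, 8) + (8, 9). λ = (9 - 8)/(8 - 6) ≡ 1/2 mod 13. 2⁻¹ ≡ 7 (mod 13), so λ ≡ 7.
  x = λ² - 6 - 8 = 49 - 14 ≡ 9; y = λ·(6 - 9) - 8 ≡ 10. → (9, 10)

(9, 10)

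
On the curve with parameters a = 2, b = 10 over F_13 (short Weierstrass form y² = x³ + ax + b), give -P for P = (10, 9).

-(10, 9) = (10, -9 mod 13) = (10, 4).

(10, 4)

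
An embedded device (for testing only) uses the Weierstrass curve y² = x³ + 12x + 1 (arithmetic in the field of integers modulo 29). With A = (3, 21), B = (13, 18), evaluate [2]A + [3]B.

(14, 19)

First 2A:
Repeated addition: build up to 2A.
2A: tangent at (3, 21): λ = (3·3² + 12)/(2·21) ≡ 10/13. 13⁻¹ ≡ 9 (mod 29), so λ ≡ 10·9 ≡ 3.
  x = λ² - 3 - 3 = 9 - 6 ≡ 3; y = λ·(3 - 3) - 21 ≡ 8. → (3, 8)
2A = (3, 8).
Next 3B:
Repeated addition: build up to 3B.
2B: tangent at (13, 18): λ = (3·13² + 12)/(2·18) ≡ 26/7. 7⁻¹ ≡ 25 (mod 29), so λ ≡ 26·25 ≡ 12.
  x = λ² - 13 - 13 = 144 - 26 ≡ 2; y = λ·(13 - 2) - 18 ≡ 27. → (2, 27)
3B: (2, 27) + (13, 18). λ = (18 - 27)/(13 - 2) ≡ 20/11 mod 29. 11⁻¹ ≡ 8 (mod 29) since 11·8 = 88 ≡ 1, so λ ≡ 15.
  x = λ² - 2 - 13 = 225 - 15 ≡ 7; y = λ·(2 - 7) - 27 ≡ 14. → (7, 14)
3B = (7, 14).
Finally 2A + 3B:
(3, 8) + (7, 14). λ = (14 - 8)/(7 - 3) ≡ 6/4 mod 29. 4⁻¹ ≡ 22 (mod 29), so λ ≡ 16.
  x = λ² - 3 - 7 = 256 - 10 ≡ 14; y = λ·(3 - 14) - 8 ≡ 19. → (14, 19)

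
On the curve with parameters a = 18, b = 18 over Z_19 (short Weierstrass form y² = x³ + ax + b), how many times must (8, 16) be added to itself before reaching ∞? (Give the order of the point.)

2P: tangent at (8, 16): λ = (3·8² + 18)/(2·16) ≡ 1/13. 13⁻¹ ≡ 3 (mod 19) since 13·3 = 39 ≡ 1, so λ ≡ 1·3 ≡ 3.
  x = λ² - 8 - 8 = 9 - 16 ≡ 12; y = λ·(8 - 12) - 16 ≡ 10. → (12, 10)
3P: (12, 10) + (8, 16). λ = (16 - 10)/(8 - 12) ≡ 6/15 mod 19. 15⁻¹ ≡ 14 (mod 19), so λ ≡ 8.
  x = λ² - 12 - 8 = 64 - 20 ≡ 6; y = λ·(12 - 6) - 10 ≡ 0. → (6, 0)
4P: (6, 0) + (8, 16). λ = (16 - 0)/(8 - 6) ≡ 16/2 mod 19. 2⁻¹ ≡ 10 (mod 19), so λ ≡ 8.
  x = λ² - 6 - 8 = 64 - 14 ≡ 12; y = λ·(6 - 12) - 0 ≡ 9. → (12, 9)
5P: (12, 9) + (8, 16). λ = (16 - 9)/(8 - 12) ≡ 7/15 mod 19. 15⁻¹ ≡ 14 (mod 19) since 15·14 = 210 ≡ 1, so λ ≡ 3.
  x = λ² - 12 - 8 = 9 - 20 ≡ 8; y = λ·(12 - 8) - 9 ≡ 3. → (8, 3)
6P: (8, 3) + (8, 16): same x and y₁ ≡ -y₂, so the sum is ∞.
6P = ∞, so the order is 6.

6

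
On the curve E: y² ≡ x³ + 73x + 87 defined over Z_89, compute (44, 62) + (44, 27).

O

The two points share x = 44 and their y-coordinates satisfy 62 + 27 ≡ 0 (mod 89), so they are inverses. Their sum is 𝒪.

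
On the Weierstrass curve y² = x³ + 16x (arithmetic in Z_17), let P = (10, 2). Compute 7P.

(10, 15)

Repeated addition: build up to 7P.
2P: tangent at (10, 2): λ = (3·10² + 16)/(2·2) ≡ 10/4. 4⁻¹ ≡ 13 (mod 17), so λ ≡ 10·13 ≡ 11.
  x = λ² - 10 - 10 = 121 - 20 ≡ 16; y = λ·(10 - 16) - 2 ≡ 0. → (16, 0)
3P: (16, 0) + (10, 2). λ = (2 - 0)/(10 - 16) ≡ 2/11 mod 17. 11⁻¹ ≡ 14 (mod 17), so λ ≡ 11.
  x = λ² - 16 - 10 = 121 - 26 ≡ 10; y = λ·(16 - 10) - 0 ≡ 15. → (10, 15)
4P: (10, 15) + (10, 2): same x and y₁ ≡ -y₂, so the sum is the point at infinity.
5P: the point at infinity + (10, 2) = (10, 2) (identity).
6P: tangent at (10, 2): λ = (3·10² + 16)/(2·2) ≡ 10/4. 4⁻¹ ≡ 13 (mod 17), so λ ≡ 10·13 ≡ 11.
  x = λ² - 10 - 10 = 121 - 20 ≡ 16; y = λ·(10 - 16) - 2 ≡ 0. → (16, 0)
7P: (16, 0) + (10, 2). λ = (2 - 0)/(10 - 16) ≡ 2/11 mod 17. 11⁻¹ ≡ 14 (mod 17), so λ ≡ 11.
  x = λ² - 16 - 10 = 121 - 26 ≡ 10; y = λ·(16 - 10) - 0 ≡ 15. → (10, 15)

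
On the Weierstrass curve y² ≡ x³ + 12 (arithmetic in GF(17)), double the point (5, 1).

(15, 15)

tangent at (5, 1): λ = (3·5² + 0)/(2·1) ≡ 7/2. 2⁻¹ ≡ 9 (mod 17), so λ ≡ 7·9 ≡ 12.
  x = λ² - 5 - 5 = 144 - 10 ≡ 15; y = λ·(5 - 15) - 1 ≡ 15. → (15, 15)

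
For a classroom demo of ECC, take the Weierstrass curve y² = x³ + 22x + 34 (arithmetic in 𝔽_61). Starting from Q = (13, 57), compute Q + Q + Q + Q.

Double-and-add on 4 = (100)₂. Start with Q = (13, 57) for the leading 1-bit.
double: tangent at (13, 57): λ = (3·13² + 22)/(2·57) ≡ 41/53. 53⁻¹ ≡ 38 (mod 61), so λ ≡ 41·38 ≡ 33.
  x = λ² - 13 - 13 = 1089 - 26 ≡ 26; y = λ·(13 - 26) - 57 ≡ 2. → (26, 2)
double: tangent at (26, 2): λ = (3·26² + 22)/(2·2) ≡ 37/4. 4⁻¹ ≡ 46 (mod 61) since 4·46 = 184 ≡ 1, so λ ≡ 37·46 ≡ 55.
  x = λ² - 26 - 26 = 3025 - 52 ≡ 45; y = λ·(26 - 45) - 2 ≡ 51. → (45, 51)

(45, 51)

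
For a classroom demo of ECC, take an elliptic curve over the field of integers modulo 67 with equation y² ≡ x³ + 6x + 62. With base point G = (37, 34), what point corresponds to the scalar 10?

Double-and-add on 10 = (1010)₂. Start with G = (37, 34) for the leading 1-bit.
double: tangent at (37, 34): λ = (3·37² + 6)/(2·34) ≡ 26/1. 1⁻¹ ≡ 1 (mod 67) since 1·1 = 1 ≡ 1, so λ ≡ 26·1 ≡ 26.
  x = λ² - 37 - 37 = 676 - 74 ≡ 66; y = λ·(37 - 66) - 34 ≡ 16. → (66, 16)
double: tangent at (66, 16): λ = (3·66² + 6)/(2·16) ≡ 9/32. 32⁻¹ ≡ 44 (mod 67) since 32·44 = 1408 ≡ 1, so λ ≡ 9·44 ≡ 61.
  x = λ² - 66 - 66 = 3721 - 132 ≡ 38; y = λ·(66 - 38) - 16 ≡ 17. → (38, 17)
add G: (38, 17) + (37, 34). λ = (34 - 17)/(37 - 38) ≡ 17/66 mod 67. 66⁻¹ ≡ 66 (mod 67) since 66·66 = 4356 ≡ 1, so λ ≡ 50.
  x = λ² - 38 - 37 = 2500 - 75 ≡ 13; y = λ·(38 - 13) - 17 ≡ 27. → (13, 27)
double: tangent at (13, 27): λ = (3·13² + 6)/(2·27) ≡ 44/54. 54⁻¹ ≡ 36 (mod 67) since 54·36 = 1944 ≡ 1, so λ ≡ 44·36 ≡ 43.
  x = λ² - 13 - 13 = 1849 - 26 ≡ 14; y = λ·(13 - 14) - 27 ≡ 64. → (14, 64)

(14, 64)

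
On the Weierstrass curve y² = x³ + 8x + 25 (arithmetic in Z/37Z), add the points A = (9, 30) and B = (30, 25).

(9, 30) + (30, 25). λ = (25 - 30)/(30 - 9) ≡ 32/21 mod 37. 21⁻¹ ≡ 30 (mod 37) since 21·30 = 630 ≡ 1, so λ ≡ 35.
  x = λ² - 9 - 30 = 1225 - 39 ≡ 2; y = λ·(9 - 2) - 30 ≡ 30. → (2, 30)

(2, 30)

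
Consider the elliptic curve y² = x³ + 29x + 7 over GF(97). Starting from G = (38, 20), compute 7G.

Double-and-add on 7 = (111)₂. Start with G = (38, 20) for the leading 1-bit.
double: tangent at (38, 20): λ = (3·38² + 29)/(2·20) ≡ 93/40. 40⁻¹ ≡ 17 (mod 97), so λ ≡ 93·17 ≡ 29.
  x = λ² - 38 - 38 = 841 - 76 ≡ 86; y = λ·(38 - 86) - 20 ≡ 43. → (86, 43)
add G: (86, 43) + (38, 20). λ = (20 - 43)/(38 - 86) ≡ 74/49 mod 97. 49⁻¹ ≡ 2 (mod 97), so λ ≡ 51.
  x = λ² - 86 - 38 = 2601 - 124 ≡ 52; y = λ·(86 - 52) - 43 ≡ 42. → (52, 42)
double: tangent at (52, 42): λ = (3·52² + 29)/(2·42) ≡ 90/84. 84⁻¹ ≡ 82 (mod 97), so λ ≡ 90·82 ≡ 8.
  x = λ² - 52 - 52 = 64 - 104 ≡ 57; y = λ·(52 - 57) - 42 ≡ 15. → (57, 15)
add G: (57, 15) + (38, 20). λ = (20 - 15)/(38 - 57) ≡ 5/78 mod 97. 78⁻¹ ≡ 51 (mod 97), so λ ≡ 61.
  x = λ² - 57 - 38 = 3721 - 95 ≡ 37; y = λ·(57 - 37) - 15 ≡ 41. → (37, 41)

(37, 41)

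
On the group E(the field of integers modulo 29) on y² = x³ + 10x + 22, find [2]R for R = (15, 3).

tangent at (15, 3): λ = (3·15² + 10)/(2·3) ≡ 18/6. 6⁻¹ ≡ 5 (mod 29) since 6·5 = 30 ≡ 1, so λ ≡ 18·5 ≡ 3.
  x = λ² - 15 - 15 = 9 - 30 ≡ 8; y = λ·(15 - 8) - 3 ≡ 18. → (8, 18)

(8, 18)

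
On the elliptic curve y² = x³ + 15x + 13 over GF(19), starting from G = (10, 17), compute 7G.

Repeated addition: build up to 7G.
2G: tangent at (10, 17): λ = (3·10² + 15)/(2·17) ≡ 11/15. 15⁻¹ ≡ 14 (mod 19) since 15·14 = 210 ≡ 1, so λ ≡ 11·14 ≡ 2.
  x = λ² - 10 - 10 = 4 - 20 ≡ 3; y = λ·(10 - 3) - 17 ≡ 16. → (3, 16)
3G: (3, 16) + (10, 17). λ = (17 - 16)/(10 - 3) ≡ 1/7 mod 19. 7⁻¹ ≡ 11 (mod 19) since 7·11 = 77 ≡ 1, so λ ≡ 11.
  x = λ² - 3 - 10 = 121 - 13 ≡ 13; y = λ·(3 - 13) - 16 ≡ 7. → (13, 7)
4G: (13, 7) + (10, 17). λ = (17 - 7)/(10 - 13) ≡ 10/16 mod 19. 16⁻¹ ≡ 6 (mod 19), so λ ≡ 3.
  x = λ² - 13 - 10 = 9 - 23 ≡ 5; y = λ·(13 - 5) - 7 ≡ 17. → (5, 17)
5G: (5, 17) + (10, 17). λ = (17 - 17)/(10 - 5) ≡ 0/5 mod 19. 5⁻¹ ≡ 4 (mod 19), so λ ≡ 0.
  x = λ² - 5 - 10 = 0 - 15 ≡ 4; y = λ·(5 - 4) - 17 ≡ 2. → (4, 2)
6G: (4, 2) + (10, 17). λ = (17 - 2)/(10 - 4) ≡ 15/6 mod 19. 6⁻¹ ≡ 16 (mod 19), so λ ≡ 12.
  x = λ² - 4 - 10 = 144 - 14 ≡ 16; y = λ·(4 - 16) - 2 ≡ 6. → (16, 6)
7G: (16, 6) + (10, 17). λ = (17 - 6)/(10 - 16) ≡ 11/13 mod 19. 13⁻¹ ≡ 3 (mod 19), so λ ≡ 14.
  x = λ² - 16 - 10 = 196 - 26 ≡ 18; y = λ·(16 - 18) - 6 ≡ 4. → (18, 4)

(18, 4)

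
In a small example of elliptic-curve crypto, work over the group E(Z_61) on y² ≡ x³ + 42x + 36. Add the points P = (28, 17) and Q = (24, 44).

(28, 17) + (24, 44). λ = (44 - 17)/(24 - 28) ≡ 27/57 mod 61. 57⁻¹ ≡ 15 (mod 61), so λ ≡ 39.
  x = λ² - 28 - 24 = 1521 - 52 ≡ 5; y = λ·(28 - 5) - 17 ≡ 26. → (5, 26)

(5, 26)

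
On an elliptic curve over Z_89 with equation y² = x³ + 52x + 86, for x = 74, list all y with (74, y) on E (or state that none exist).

x³ + 52x + 86 = 409158 ≡ 25 (mod 89).
Square roots of 25 mod 89: 5 and 84 (since 5² = 25 ≡ 25).

5, 84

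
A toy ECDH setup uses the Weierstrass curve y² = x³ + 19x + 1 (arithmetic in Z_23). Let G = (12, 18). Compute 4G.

Repeated addition: build up to 4G.
2G: tangent at (12, 18): λ = (3·12² + 19)/(2·18) ≡ 14/13. 13⁻¹ ≡ 16 (mod 23), so λ ≡ 14·16 ≡ 17.
  x = λ² - 12 - 12 = 289 - 24 ≡ 12; y = λ·(12 - 12) - 18 ≡ 5. → (12, 5)
3G: (12, 5) + (12, 18): same x and y₁ ≡ -y₂, so the sum is the point at infinity.
4G: the point at infinity + (12, 18) = (12, 18) (identity).

(12, 18)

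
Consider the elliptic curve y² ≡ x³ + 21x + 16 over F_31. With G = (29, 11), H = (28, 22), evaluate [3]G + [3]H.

(8, 13)

First 3G:
Repeated addition: build up to 3G.
2G: tangent at (29, 11): λ = (3·29² + 21)/(2·11) ≡ 2/22. 22⁻¹ ≡ 24 (mod 31) since 22·24 = 528 ≡ 1, so λ ≡ 2·24 ≡ 17.
  x = λ² - 29 - 29 = 289 - 58 ≡ 14; y = λ·(29 - 14) - 11 ≡ 27. → (14, 27)
3G: (14, 27) + (29, 11). λ = (11 - 27)/(29 - 14) ≡ 15/15 mod 31. 15⁻¹ ≡ 29 (mod 31) since 15·29 = 435 ≡ 1, so λ ≡ 1.
  x = λ² - 14 - 29 = 1 - 43 ≡ 20; y = λ·(14 - 20) - 27 ≡ 29. → (20, 29)
3G = (20, 29).
Next 3H:
Repeated addition: build up to 3H.
2H: tangent at (28, 22): λ = (3·28² + 21)/(2·22) ≡ 17/13. 13⁻¹ ≡ 12 (mod 31), so λ ≡ 17·12 ≡ 18.
  x = λ² - 28 - 28 = 324 - 56 ≡ 20; y = λ·(28 - 20) - 22 ≡ 29. → (20, 29)
3H: (20, 29) + (28, 22). λ = (22 - 29)/(28 - 20) ≡ 24/8 mod 31. 8⁻¹ ≡ 4 (mod 31) since 8·4 = 32 ≡ 1, so λ ≡ 3.
  x = λ² - 20 - 28 = 9 - 48 ≡ 23; y = λ·(20 - 23) - 29 ≡ 24. → (23, 24)
3H = (23, 24).
Finally 3G + 3H:
(20, 29) + (23, 24). λ = (24 - 29)/(23 - 20) ≡ 26/3 mod 31. 3⁻¹ ≡ 21 (mod 31), so λ ≡ 19.
  x = λ² - 20 - 23 = 361 - 43 ≡ 8; y = λ·(20 - 8) - 29 ≡ 13. → (8, 13)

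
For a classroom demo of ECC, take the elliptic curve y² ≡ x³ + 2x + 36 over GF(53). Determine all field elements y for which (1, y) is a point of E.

none

x³ + 2x + 36 = 39 ≡ 39 (mod 53).
39 is a non-residue mod 53; no y exists.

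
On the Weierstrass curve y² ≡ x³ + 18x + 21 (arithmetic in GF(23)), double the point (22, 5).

(14, 21)

tangent at (22, 5): λ = (3·22² + 18)/(2·5) ≡ 21/10. 10⁻¹ ≡ 7 (mod 23), so λ ≡ 21·7 ≡ 9.
  x = λ² - 22 - 22 = 81 - 44 ≡ 14; y = λ·(22 - 14) - 5 ≡ 21. → (14, 21)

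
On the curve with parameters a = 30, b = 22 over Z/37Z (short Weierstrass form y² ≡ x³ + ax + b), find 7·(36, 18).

Write P = (36, 18).
Repeated addition: build up to 7P.
2P: tangent at (36, 18): λ = (3·36² + 30)/(2·18) ≡ 33/36. 36⁻¹ ≡ 36 (mod 37) since 36·36 = 1296 ≡ 1, so λ ≡ 33·36 ≡ 4.
  x = λ² - 36 - 36 = 16 - 72 ≡ 18; y = λ·(36 - 18) - 18 ≡ 17. → (18, 17)
3P: (18, 17) + (36, 18). λ = (18 - 17)/(36 - 18) ≡ 1/18 mod 37. 18⁻¹ ≡ 35 (mod 37) since 18·35 = 630 ≡ 1, so λ ≡ 35.
  x = λ² - 18 - 36 = 1225 - 54 ≡ 24; y = λ·(18 - 24) - 17 ≡ 32. → (24, 32)
4P: (24, 32) + (36, 18). λ = (18 - 32)/(36 - 24) ≡ 23/12 mod 37. 12⁻¹ ≡ 34 (mod 37), so λ ≡ 5.
  x = λ² - 24 - 36 = 25 - 60 ≡ 2; y = λ·(24 - 2) - 32 ≡ 4. → (2, 4)
5P: (2, 4) + (36, 18). λ = (18 - 4)/(36 - 2) ≡ 14/34 mod 37. 34⁻¹ ≡ 12 (mod 37) since 34·12 = 408 ≡ 1, so λ ≡ 20.
  x = λ² - 2 - 36 = 400 - 38 ≡ 29; y = λ·(2 - 29) - 4 ≡ 11. → (29, 11)
6P: (29, 11) + (36, 18). λ = (18 - 11)/(36 - 29) ≡ 7/7 mod 37. 7⁻¹ ≡ 16 (mod 37) since 7·16 = 112 ≡ 1, so λ ≡ 1.
  x = λ² - 29 - 36 = 1 - 65 ≡ 10; y = λ·(29 - 10) - 11 ≡ 8. → (10, 8)
7P: (10, 8) + (36, 18). λ = (18 - 8)/(36 - 10) ≡ 10/26 mod 37. 26⁻¹ ≡ 10 (mod 37), so λ ≡ 26.
  x = λ² - 10 - 36 = 676 - 46 ≡ 1; y = λ·(10 - 1) - 8 ≡ 4. → (1, 4)

(1, 4)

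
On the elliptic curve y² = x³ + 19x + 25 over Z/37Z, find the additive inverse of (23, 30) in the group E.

(23, 7)

-(23, 30) = (23, -30 mod 37) = (23, 7).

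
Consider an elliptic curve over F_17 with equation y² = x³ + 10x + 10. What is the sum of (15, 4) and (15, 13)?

O

The two points share x = 15 and their y-coordinates satisfy 4 + 13 ≡ 0 (mod 17), so they are inverses. Their sum is O.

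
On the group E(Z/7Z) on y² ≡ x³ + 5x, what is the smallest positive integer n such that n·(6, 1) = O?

4

2P: tangent at (6, 1): λ = (3·6² + 5)/(2·1) ≡ 1/2. 2⁻¹ ≡ 4 (mod 7) since 2·4 = 8 ≡ 1, so λ ≡ 1·4 ≡ 4.
  x = λ² - 6 - 6 = 16 - 12 ≡ 4; y = λ·(6 - 4) - 1 ≡ 0. → (4, 0)
3P: (4, 0) + (6, 1). λ = (1 - 0)/(6 - 4) ≡ 1/2 mod 7. 2⁻¹ ≡ 4 (mod 7) since 2·4 = 8 ≡ 1, so λ ≡ 4.
  x = λ² - 4 - 6 = 16 - 10 ≡ 6; y = λ·(4 - 6) - 0 ≡ 6. → (6, 6)
4P: (6, 6) + (6, 1): same x and y₁ ≡ -y₂, so the sum is O.
4P = O, so the order is 4.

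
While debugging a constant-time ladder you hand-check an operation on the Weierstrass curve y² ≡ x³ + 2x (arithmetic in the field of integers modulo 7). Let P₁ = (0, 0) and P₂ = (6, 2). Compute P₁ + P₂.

(5, 3)

(0, 0) + (6, 2). λ = (2 - 0)/(6 - 0) ≡ 2/6 mod 7. 6⁻¹ ≡ 6 (mod 7) since 6·6 = 36 ≡ 1, so λ ≡ 5.
  x = λ² - 0 - 6 = 25 - 6 ≡ 5; y = λ·(0 - 5) - 0 ≡ 3. → (5, 3)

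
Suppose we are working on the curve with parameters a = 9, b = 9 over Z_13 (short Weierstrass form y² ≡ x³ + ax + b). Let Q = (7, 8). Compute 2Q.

tangent at (7, 8): λ = (3·7² + 9)/(2·8) ≡ 0/3. 3⁻¹ ≡ 9 (mod 13) since 3·9 = 27 ≡ 1, so λ ≡ 0·9 ≡ 0.
  x = λ² - 7 - 7 = 0 - 14 ≡ 12; y = λ·(7 - 12) - 8 ≡ 5. → (12, 5)

(12, 5)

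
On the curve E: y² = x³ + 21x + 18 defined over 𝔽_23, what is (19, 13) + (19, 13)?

tangent at (19, 13): λ = (3·19² + 21)/(2·13) ≡ 0/3. 3⁻¹ ≡ 8 (mod 23), so λ ≡ 0·8 ≡ 0.
  x = λ² - 19 - 19 = 0 - 38 ≡ 8; y = λ·(19 - 8) - 13 ≡ 10. → (8, 10)

(8, 10)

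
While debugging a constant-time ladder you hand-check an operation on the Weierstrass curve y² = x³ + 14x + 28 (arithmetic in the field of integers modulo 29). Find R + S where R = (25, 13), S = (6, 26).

(11, 11)

(25, 13) + (6, 26). λ = (26 - 13)/(6 - 25) ≡ 13/10 mod 29. 10⁻¹ ≡ 3 (mod 29) since 10·3 = 30 ≡ 1, so λ ≡ 10.
  x = λ² - 25 - 6 = 100 - 31 ≡ 11; y = λ·(25 - 11) - 13 ≡ 11. → (11, 11)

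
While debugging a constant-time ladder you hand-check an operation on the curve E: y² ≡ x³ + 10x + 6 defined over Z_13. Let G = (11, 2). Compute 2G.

(5, 5)

tangent at (11, 2): λ = (3·11² + 10)/(2·2) ≡ 9/4. 4⁻¹ ≡ 10 (mod 13) since 4·10 = 40 ≡ 1, so λ ≡ 9·10 ≡ 12.
  x = λ² - 11 - 11 = 144 - 22 ≡ 5; y = λ·(11 - 5) - 2 ≡ 5. → (5, 5)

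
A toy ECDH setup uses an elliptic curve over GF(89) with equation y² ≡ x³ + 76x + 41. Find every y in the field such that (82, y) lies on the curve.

none

x³ + 76x + 41 = 557641 ≡ 56 (mod 89).
56 is a non-residue mod 89; no y exists.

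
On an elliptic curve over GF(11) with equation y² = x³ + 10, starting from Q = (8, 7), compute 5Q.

(3, 2)

Repeated addition: build up to 5Q.
2Q: tangent at (8, 7): λ = (3·8² + 0)/(2·7) ≡ 5/3. 3⁻¹ ≡ 4 (mod 11), so λ ≡ 5·4 ≡ 9.
  x = λ² - 8 - 8 = 81 - 16 ≡ 10; y = λ·(8 - 10) - 7 ≡ 8. → (10, 8)
3Q: (10, 8) + (8, 7). λ = (7 - 8)/(8 - 10) ≡ 10/9 mod 11. 9⁻¹ ≡ 5 (mod 11) since 9·5 = 45 ≡ 1, so λ ≡ 6.
  x = λ² - 10 - 8 = 36 - 18 ≡ 7; y = λ·(10 - 7) - 8 ≡ 10. → (7, 10)
4Q: (7, 10) + (8, 7). λ = (7 - 10)/(8 - 7) ≡ 8/1 mod 11. 1⁻¹ ≡ 1 (mod 11) since 1·1 = 1 ≡ 1, so λ ≡ 8.
  x = λ² - 7 - 8 = 64 - 15 ≡ 5; y = λ·(7 - 5) - 10 ≡ 6. → (5, 6)
5Q: (5, 6) + (8, 7). λ = (7 - 6)/(8 - 5) ≡ 1/3 mod 11. 3⁻¹ ≡ 4 (mod 11) since 3·4 = 12 ≡ 1, so λ ≡ 4.
  x = λ² - 5 - 8 = 16 - 13 ≡ 3; y = λ·(5 - 3) - 6 ≡ 2. → (3, 2)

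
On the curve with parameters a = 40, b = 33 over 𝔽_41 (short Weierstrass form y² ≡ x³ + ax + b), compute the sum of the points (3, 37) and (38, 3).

(23, 0)

(3, 37) + (38, 3). λ = (3 - 37)/(38 - 3) ≡ 7/35 mod 41. 35⁻¹ ≡ 34 (mod 41) since 35·34 = 1190 ≡ 1, so λ ≡ 33.
  x = λ² - 3 - 38 = 1089 - 41 ≡ 23; y = λ·(3 - 23) - 37 ≡ 0. → (23, 0)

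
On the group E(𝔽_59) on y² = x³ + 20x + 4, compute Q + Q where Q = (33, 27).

(14, 14)

tangent at (33, 27): λ = (3·33² + 20)/(2·27) ≡ 42/54. 54⁻¹ ≡ 47 (mod 59), so λ ≡ 42·47 ≡ 27.
  x = λ² - 33 - 33 = 729 - 66 ≡ 14; y = λ·(33 - 14) - 27 ≡ 14. → (14, 14)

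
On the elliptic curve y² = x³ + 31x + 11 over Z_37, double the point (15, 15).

(17, 7)

tangent at (15, 15): λ = (3·15² + 31)/(2·15) ≡ 3/30. 30⁻¹ ≡ 21 (mod 37) since 30·21 = 630 ≡ 1, so λ ≡ 3·21 ≡ 26.
  x = λ² - 15 - 15 = 676 - 30 ≡ 17; y = λ·(15 - 17) - 15 ≡ 7. → (17, 7)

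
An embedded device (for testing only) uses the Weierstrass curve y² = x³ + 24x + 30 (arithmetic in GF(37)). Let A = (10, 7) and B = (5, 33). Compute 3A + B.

(28, 11)

First 3A:
Repeated addition: build up to 3A.
2A: tangent at (10, 7): λ = (3·10² + 24)/(2·7) ≡ 28/14. 14⁻¹ ≡ 8 (mod 37), so λ ≡ 28·8 ≡ 2.
  x = λ² - 10 - 10 = 4 - 20 ≡ 21; y = λ·(10 - 21) - 7 ≡ 8. → (21, 8)
3A: (21, 8) + (10, 7). λ = (7 - 8)/(10 - 21) ≡ 36/26 mod 37. 26⁻¹ ≡ 10 (mod 37), so λ ≡ 27.
  x = λ² - 21 - 10 = 729 - 31 ≡ 32; y = λ·(21 - 32) - 8 ≡ 28. → (32, 28)
3A = (32, 28).
Finally 3A + B:
(32, 28) + (5, 33). λ = (33 - 28)/(5 - 32) ≡ 5/10 mod 37. 10⁻¹ ≡ 26 (mod 37) since 10·26 = 260 ≡ 1, so λ ≡ 19.
  x = λ² - 32 - 5 = 361 - 37 ≡ 28; y = λ·(32 - 28) - 28 ≡ 11. → (28, 11)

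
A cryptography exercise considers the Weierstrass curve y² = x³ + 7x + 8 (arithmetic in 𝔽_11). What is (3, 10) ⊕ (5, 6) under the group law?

(7, 9)

(3, 10) + (5, 6). λ = (6 - 10)/(5 - 3) ≡ 7/2 mod 11. 2⁻¹ ≡ 6 (mod 11), so λ ≡ 9.
  x = λ² - 3 - 5 = 81 - 8 ≡ 7; y = λ·(3 - 7) - 10 ≡ 9. → (7, 9)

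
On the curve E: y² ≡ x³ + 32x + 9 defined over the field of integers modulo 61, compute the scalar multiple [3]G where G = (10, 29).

(48, 43)

Repeated addition: build up to 3G.
2G: tangent at (10, 29): λ = (3·10² + 32)/(2·29) ≡ 27/58. 58⁻¹ ≡ 20 (mod 61) since 58·20 = 1160 ≡ 1, so λ ≡ 27·20 ≡ 52.
  x = λ² - 10 - 10 = 2704 - 20 ≡ 0; y = λ·(10 - 0) - 29 ≡ 3. → (0, 3)
3G: (0, 3) + (10, 29). λ = (29 - 3)/(10 - 0) ≡ 26/10 mod 61. 10⁻¹ ≡ 55 (mod 61) since 10·55 = 550 ≡ 1, so λ ≡ 27.
  x = λ² - 0 - 10 = 729 - 10 ≡ 48; y = λ·(0 - 48) - 3 ≡ 43. → (48, 43)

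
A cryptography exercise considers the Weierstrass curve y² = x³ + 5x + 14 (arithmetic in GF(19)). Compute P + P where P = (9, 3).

tangent at (9, 3): λ = (3·9² + 5)/(2·3) ≡ 1/6. 6⁻¹ ≡ 16 (mod 19), so λ ≡ 1·16 ≡ 16.
  x = λ² - 9 - 9 = 256 - 18 ≡ 10; y = λ·(9 - 10) - 3 ≡ 0. → (10, 0)

(10, 0)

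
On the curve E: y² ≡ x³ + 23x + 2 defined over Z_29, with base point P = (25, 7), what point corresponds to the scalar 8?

(12, 11)

Double-and-add on 8 = (1000)₂. Start with P = (25, 7) for the leading 1-bit.
double: tangent at (25, 7): λ = (3·25² + 23)/(2·7) ≡ 13/14. 14⁻¹ ≡ 27 (mod 29) since 14·27 = 378 ≡ 1, so λ ≡ 13·27 ≡ 3.
  x = λ² - 25 - 25 = 9 - 50 ≡ 17; y = λ·(25 - 17) - 7 ≡ 17. → (17, 17)
double: tangent at (17, 17): λ = (3·17² + 23)/(2·17) ≡ 20/5. 5⁻¹ ≡ 6 (mod 29), so λ ≡ 20·6 ≡ 4.
  x = λ² - 17 - 17 = 16 - 34 ≡ 11; y = λ·(17 - 11) - 17 ≡ 7. → (11, 7)
double: tangent at (11, 7): λ = (3·11² + 23)/(2·7) ≡ 9/14. 14⁻¹ ≡ 27 (mod 29), so λ ≡ 9·27 ≡ 11.
  x = λ² - 11 - 11 = 121 - 22 ≡ 12; y = λ·(11 - 12) - 7 ≡ 11. → (12, 11)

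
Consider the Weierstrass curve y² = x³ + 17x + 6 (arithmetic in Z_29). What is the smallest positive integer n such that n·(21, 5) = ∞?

2P: tangent at (21, 5): λ = (3·21² + 17)/(2·5) ≡ 6/10. 10⁻¹ ≡ 3 (mod 29), so λ ≡ 6·3 ≡ 18.
  x = λ² - 21 - 21 = 324 - 42 ≡ 21; y = λ·(21 - 21) - 5 ≡ 24. → (21, 24)
3P: (21, 24) + (21, 5): same x and y₁ ≡ -y₂, so the sum is ∞.
3P = ∞, so the order is 3.

3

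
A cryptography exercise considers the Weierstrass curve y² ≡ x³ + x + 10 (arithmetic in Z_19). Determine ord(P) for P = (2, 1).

7

2P: tangent at (2, 1): λ = (3·2² + 1)/(2·1) ≡ 13/2. 2⁻¹ ≡ 10 (mod 19) since 2·10 = 20 ≡ 1, so λ ≡ 13·10 ≡ 16.
  x = λ² - 2 - 2 = 256 - 4 ≡ 5; y = λ·(2 - 5) - 1 ≡ 8. → (5, 8)
3P: (5, 8) + (2, 1). λ = (1 - 8)/(2 - 5) ≡ 12/16 mod 19. 16⁻¹ ≡ 6 (mod 19), so λ ≡ 15.
  x = λ² - 5 - 2 = 225 - 7 ≡ 9; y = λ·(5 - 9) - 8 ≡ 8. → (9, 8)
4P: (9, 8) + (2, 1). λ = (1 - 8)/(2 - 9) ≡ 12/12 mod 19. 12⁻¹ ≡ 8 (mod 19) since 12·8 = 96 ≡ 1, so λ ≡ 1.
  x = λ² - 9 - 2 = 1 - 11 ≡ 9; y = λ·(9 - 9) - 8 ≡ 11. → (9, 11)
5P: (9, 11) + (2, 1). λ = (1 - 11)/(2 - 9) ≡ 9/12 mod 19. 12⁻¹ ≡ 8 (mod 19), so λ ≡ 15.
  x = λ² - 9 - 2 = 225 - 11 ≡ 5; y = λ·(9 - 5) - 11 ≡ 11. → (5, 11)
6P: (5, 11) + (2, 1). λ = (1 - 11)/(2 - 5) ≡ 9/16 mod 19. 16⁻¹ ≡ 6 (mod 19) since 16·6 = 96 ≡ 1, so λ ≡ 16.
  x = λ² - 5 - 2 = 256 - 7 ≡ 2; y = λ·(5 - 2) - 11 ≡ 18. → (2, 18)
7P: (2, 18) + (2, 1): same x and y₁ ≡ -y₂, so the sum is 𝒪.
7P = 𝒪, so the order is 7.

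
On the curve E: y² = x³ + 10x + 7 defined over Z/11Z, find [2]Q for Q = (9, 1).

(4, 10)

tangent at (9, 1): λ = (3·9² + 10)/(2·1) ≡ 0/2. 2⁻¹ ≡ 6 (mod 11) since 2·6 = 12 ≡ 1, so λ ≡ 0·6 ≡ 0.
  x = λ² - 9 - 9 = 0 - 18 ≡ 4; y = λ·(9 - 4) - 1 ≡ 10. → (4, 10)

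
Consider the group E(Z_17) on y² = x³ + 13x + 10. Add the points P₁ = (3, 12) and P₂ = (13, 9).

(3, 12) + (13, 9). λ = (9 - 12)/(13 - 3) ≡ 14/10 mod 17. 10⁻¹ ≡ 12 (mod 17), so λ ≡ 15.
  x = λ² - 3 - 13 = 225 - 16 ≡ 5; y = λ·(3 - 5) - 12 ≡ 9. → (5, 9)

(5, 9)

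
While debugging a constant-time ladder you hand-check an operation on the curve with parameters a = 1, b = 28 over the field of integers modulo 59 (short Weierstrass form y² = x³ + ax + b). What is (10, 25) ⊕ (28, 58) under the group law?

(26, 44)

(10, 25) + (28, 58). λ = (58 - 25)/(28 - 10) ≡ 33/18 mod 59. 18⁻¹ ≡ 23 (mod 59) since 18·23 = 414 ≡ 1, so λ ≡ 51.
  x = λ² - 10 - 28 = 2601 - 38 ≡ 26; y = λ·(10 - 26) - 25 ≡ 44. → (26, 44)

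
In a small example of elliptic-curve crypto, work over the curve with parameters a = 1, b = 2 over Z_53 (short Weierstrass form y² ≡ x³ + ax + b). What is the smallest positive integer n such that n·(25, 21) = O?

12

2P: tangent at (25, 21): λ = (3·25² + 1)/(2·21) ≡ 21/42. 42⁻¹ ≡ 24 (mod 53), so λ ≡ 21·24 ≡ 27.
  x = λ² - 25 - 25 = 729 - 50 ≡ 43; y = λ·(25 - 43) - 21 ≡ 23. → (43, 23)
3P: (43, 23) + (25, 21). λ = (21 - 23)/(25 - 43) ≡ 51/35 mod 53. 35⁻¹ ≡ 50 (mod 53) since 35·50 = 1750 ≡ 1, so λ ≡ 6.
  x = λ² - 43 - 25 = 36 - 68 ≡ 21; y = λ·(43 - 21) - 23 ≡ 3. → (21, 3)
4P: (21, 3) + (25, 21). λ = (21 - 3)/(25 - 21) ≡ 18/4 mod 53. 4⁻¹ ≡ 40 (mod 53), so λ ≡ 31.
  x = λ² - 21 - 25 = 961 - 46 ≡ 14; y = λ·(21 - 14) - 3 ≡ 2. → (14, 2)
5P: (14, 2) + (25, 21). λ = (21 - 2)/(25 - 14) ≡ 19/11 mod 53. 11⁻¹ ≡ 29 (mod 53) since 11·29 = 319 ≡ 1, so λ ≡ 21.
  x = λ² - 14 - 25 = 441 - 39 ≡ 31; y = λ·(14 - 31) - 2 ≡ 12. → (31, 12)
6P: (31, 12) + (25, 21). λ = (21 - 12)/(25 - 31) ≡ 9/47 mod 53. 47⁻¹ ≡ 44 (mod 53) since 47·44 = 2068 ≡ 1, so λ ≡ 25.
  x = λ² - 31 - 25 = 625 - 56 ≡ 39; y = λ·(31 - 39) - 12 ≡ 0. → (39, 0)
7P: (39, 0) + (25, 21). λ = (21 - 0)/(25 - 39) ≡ 21/39 mod 53. 39⁻¹ ≡ 34 (mod 53) since 39·34 = 1326 ≡ 1, so λ ≡ 25.
  x = λ² - 39 - 25 = 625 - 64 ≡ 31; y = λ·(39 - 31) - 0 ≡ 41. → (31, 41)
8P: (31, 41) + (25, 21). λ = (21 - 41)/(25 - 31) ≡ 33/47 mod 53. 47⁻¹ ≡ 44 (mod 53) since 47·44 = 2068 ≡ 1, so λ ≡ 21.
  x = λ² - 31 - 25 = 441 - 56 ≡ 14; y = λ·(31 - 14) - 41 ≡ 51. → (14, 51)
9P: (14, 51) + (25, 21). λ = (21 - 51)/(25 - 14) ≡ 23/11 mod 53. 11⁻¹ ≡ 29 (mod 53), so λ ≡ 31.
  x = λ² - 14 - 25 = 961 - 39 ≡ 21; y = λ·(14 - 21) - 51 ≡ 50. → (21, 50)
10P: (21, 50) + (25, 21). λ = (21 - 50)/(25 - 21) ≡ 24/4 mod 53. 4⁻¹ ≡ 40 (mod 53), so λ ≡ 6.
  x = λ² - 21 - 25 = 36 - 46 ≡ 43; y = λ·(21 - 43) - 50 ≡ 30. → (43, 30)
11P: (43, 30) + (25, 21). λ = (21 - 30)/(25 - 43) ≡ 44/35 mod 53. 35⁻¹ ≡ 50 (mod 53) since 35·50 = 1750 ≡ 1, so λ ≡ 27.
  x = λ² - 43 - 25 = 729 - 68 ≡ 25; y = λ·(43 - 25) - 30 ≡ 32. → (25, 32)
12P: (25, 32) + (25, 21): same x and y₁ ≡ -y₂, so the sum is O.
12P = O, so the order is 12.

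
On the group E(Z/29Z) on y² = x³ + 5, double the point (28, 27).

(8, 16)

tangent at (28, 27): λ = (3·28² + 0)/(2·27) ≡ 3/25. 25⁻¹ ≡ 7 (mod 29), so λ ≡ 3·7 ≡ 21.
  x = λ² - 28 - 28 = 441 - 56 ≡ 8; y = λ·(28 - 8) - 27 ≡ 16. → (8, 16)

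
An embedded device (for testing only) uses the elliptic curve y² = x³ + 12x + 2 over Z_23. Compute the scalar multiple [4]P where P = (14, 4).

(0, 5)

Double-and-add on 4 = (100)₂. Start with P = (14, 4) for the leading 1-bit.
double: tangent at (14, 4): λ = (3·14² + 12)/(2·4) ≡ 2/8. 8⁻¹ ≡ 3 (mod 23), so λ ≡ 2·3 ≡ 6.
  x = λ² - 14 - 14 = 36 - 28 ≡ 8; y = λ·(14 - 8) - 4 ≡ 9. → (8, 9)
double: tangent at (8, 9): λ = (3·8² + 12)/(2·9) ≡ 20/18. 18⁻¹ ≡ 9 (mod 23) since 18·9 = 162 ≡ 1, so λ ≡ 20·9 ≡ 19.
  x = λ² - 8 - 8 = 361 - 16 ≡ 0; y = λ·(8 - 0) - 9 ≡ 5. → (0, 5)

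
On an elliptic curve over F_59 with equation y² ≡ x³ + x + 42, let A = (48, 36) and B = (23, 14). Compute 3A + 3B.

First 3A:
Repeated addition: build up to 3A.
2A: tangent at (48, 36): λ = (3·48² + 1)/(2·36) ≡ 10/13. 13⁻¹ ≡ 50 (mod 59) since 13·50 = 650 ≡ 1, so λ ≡ 10·50 ≡ 28.
  x = λ² - 48 - 48 = 784 - 96 ≡ 39; y = λ·(48 - 39) - 36 ≡ 39. → (39, 39)
3A: (39, 39) + (48, 36). λ = (36 - 39)/(48 - 39) ≡ 56/9 mod 59. 9⁻¹ ≡ 46 (mod 59) since 9·46 = 414 ≡ 1, so λ ≡ 39.
  x = λ² - 39 - 48 = 1521 - 87 ≡ 18; y = λ·(39 - 18) - 39 ≡ 13. → (18, 13)
3A = (18, 13).
Next 3B:
Repeated addition: build up to 3B.
2B: tangent at (23, 14): λ = (3·23² + 1)/(2·14) ≡ 54/28. 28⁻¹ ≡ 19 (mod 59), so λ ≡ 54·19 ≡ 23.
  x = λ² - 23 - 23 = 529 - 46 ≡ 11; y = λ·(23 - 11) - 14 ≡ 26. → (11, 26)
3B: (11, 26) + (23, 14). λ = (14 - 26)/(23 - 11) ≡ 47/12 mod 59. 12⁻¹ ≡ 5 (mod 59) since 12·5 = 60 ≡ 1, so λ ≡ 58.
  x = λ² - 11 - 23 = 3364 - 34 ≡ 26; y = λ·(11 - 26) - 26 ≡ 48. → (26, 48)
3B = (26, 48).
Finally 3A + 3B:
(18, 13) + (26, 48). λ = (48 - 13)/(26 - 18) ≡ 35/8 mod 59. 8⁻¹ ≡ 37 (mod 59) since 8·37 = 296 ≡ 1, so λ ≡ 56.
  x = λ² - 18 - 26 = 3136 - 44 ≡ 24; y = λ·(18 - 24) - 13 ≡ 5. → (24, 5)

(24, 5)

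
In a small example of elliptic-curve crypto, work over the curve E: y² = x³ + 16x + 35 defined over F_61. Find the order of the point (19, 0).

2P: (19, 0) + (19, 0): same x and y₁ ≡ -y₂, so the sum is the point at infinity.
2P = the point at infinity, so the order is 2.

2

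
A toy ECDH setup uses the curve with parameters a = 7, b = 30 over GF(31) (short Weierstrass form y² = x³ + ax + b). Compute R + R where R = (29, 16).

tangent at (29, 16): λ = (3·29² + 7)/(2·16) ≡ 19/1. 1⁻¹ ≡ 1 (mod 31), so λ ≡ 19·1 ≡ 19.
  x = λ² - 29 - 29 = 361 - 58 ≡ 24; y = λ·(29 - 24) - 16 ≡ 17. → (24, 17)

(24, 17)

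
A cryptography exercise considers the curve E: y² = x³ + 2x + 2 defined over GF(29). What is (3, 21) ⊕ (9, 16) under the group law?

(3, 21) + (9, 16). λ = (16 - 21)/(9 - 3) ≡ 24/6 mod 29. 6⁻¹ ≡ 5 (mod 29), so λ ≡ 4.
  x = λ² - 3 - 9 = 16 - 12 ≡ 4; y = λ·(3 - 4) - 21 ≡ 4. → (4, 4)

(4, 4)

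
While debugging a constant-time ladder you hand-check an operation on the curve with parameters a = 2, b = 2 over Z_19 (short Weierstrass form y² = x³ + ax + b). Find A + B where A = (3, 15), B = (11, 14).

(16, 8)

(3, 15) + (11, 14). λ = (14 - 15)/(11 - 3) ≡ 18/8 mod 19. 8⁻¹ ≡ 12 (mod 19) since 8·12 = 96 ≡ 1, so λ ≡ 7.
  x = λ² - 3 - 11 = 49 - 14 ≡ 16; y = λ·(3 - 16) - 15 ≡ 8. → (16, 8)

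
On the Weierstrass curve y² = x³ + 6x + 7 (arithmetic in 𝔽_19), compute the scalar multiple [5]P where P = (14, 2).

(17, 5)

Double-and-add on 5 = (101)₂. Start with P = (14, 2) for the leading 1-bit.
double: tangent at (14, 2): λ = (3·14² + 6)/(2·2) ≡ 5/4. 4⁻¹ ≡ 5 (mod 19), so λ ≡ 5·5 ≡ 6.
  x = λ² - 14 - 14 = 36 - 28 ≡ 8; y = λ·(14 - 8) - 2 ≡ 15. → (8, 15)
double: tangent at (8, 15): λ = (3·8² + 6)/(2·15) ≡ 8/11. 11⁻¹ ≡ 7 (mod 19) since 11·7 = 77 ≡ 1, so λ ≡ 8·7 ≡ 18.
  x = λ² - 8 - 8 = 324 - 16 ≡ 4; y = λ·(8 - 4) - 15 ≡ 0. → (4, 0)
add P: (4, 0) + (14, 2). λ = (2 - 0)/(14 - 4) ≡ 2/10 mod 19. 10⁻¹ ≡ 2 (mod 19), so λ ≡ 4.
  x = λ² - 4 - 14 = 16 - 18 ≡ 17; y = λ·(4 - 17) - 0 ≡ 5. → (17, 5)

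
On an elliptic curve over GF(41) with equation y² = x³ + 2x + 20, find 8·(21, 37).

(1, 8)

Write Q = (21, 37).
Double-and-add on 8 = (1000)₂. Start with Q = (21, 37) for the leading 1-bit.
double: tangent at (21, 37): λ = (3·21² + 2)/(2·37) ≡ 13/33. 33⁻¹ ≡ 5 (mod 41), so λ ≡ 13·5 ≡ 24.
  x = λ² - 21 - 21 = 576 - 42 ≡ 1; y = λ·(21 - 1) - 37 ≡ 33. → (1, 33)
double: tangent at (1, 33): λ = (3·1² + 2)/(2·33) ≡ 5/25. 25⁻¹ ≡ 23 (mod 41) since 25·23 = 575 ≡ 1, so λ ≡ 5·23 ≡ 33.
  x = λ² - 1 - 1 = 1089 - 2 ≡ 21; y = λ·(1 - 21) - 33 ≡ 4. → (21, 4)
double: tangent at (21, 4): λ = (3·21² + 2)/(2·4) ≡ 13/8. 8⁻¹ ≡ 36 (mod 41), so λ ≡ 13·36 ≡ 17.
  x = λ² - 21 - 21 = 289 - 42 ≡ 1; y = λ·(21 - 1) - 4 ≡ 8. → (1, 8)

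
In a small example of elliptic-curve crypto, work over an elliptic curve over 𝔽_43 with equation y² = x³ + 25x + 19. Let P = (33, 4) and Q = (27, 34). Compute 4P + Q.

First 4P:
Repeated addition: build up to 4P.
2P: tangent at (33, 4): λ = (3·33² + 25)/(2·4) ≡ 24/8. 8⁻¹ ≡ 27 (mod 43), so λ ≡ 24·27 ≡ 3.
  x = λ² - 33 - 33 = 9 - 66 ≡ 29; y = λ·(33 - 29) - 4 ≡ 8. → (29, 8)
3P: (29, 8) + (33, 4). λ = (4 - 8)/(33 - 29) ≡ 39/4 mod 43. 4⁻¹ ≡ 11 (mod 43), so λ ≡ 42.
  x = λ² - 29 - 33 = 1764 - 62 ≡ 25; y = λ·(29 - 25) - 8 ≡ 31. → (25, 31)
4P: (25, 31) + (33, 4). λ = (4 - 31)/(33 - 25) ≡ 16/8 mod 43. 8⁻¹ ≡ 27 (mod 43) since 8·27 = 216 ≡ 1, so λ ≡ 2.
  x = λ² - 25 - 33 = 4 - 58 ≡ 32; y = λ·(25 - 32) - 31 ≡ 41. → (32, 41)
4P = (32, 41).
Finally 4P + Q:
(32, 41) + (27, 34). λ = (34 - 41)/(27 - 32) ≡ 36/38 mod 43. 38⁻¹ ≡ 17 (mod 43) since 38·17 = 646 ≡ 1, so λ ≡ 10.
  x = λ² - 32 - 27 = 100 - 59 ≡ 41; y = λ·(32 - 41) - 41 ≡ 41. → (41, 41)

(41, 41)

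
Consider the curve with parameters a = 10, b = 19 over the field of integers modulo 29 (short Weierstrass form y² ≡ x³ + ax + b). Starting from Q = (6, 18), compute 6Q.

Double-and-add on 6 = (110)₂. Start with Q = (6, 18) for the leading 1-bit.
double: tangent at (6, 18): λ = (3·6² + 10)/(2·18) ≡ 2/7. 7⁻¹ ≡ 25 (mod 29), so λ ≡ 2·25 ≡ 21.
  x = λ² - 6 - 6 = 441 - 12 ≡ 23; y = λ·(6 - 23) - 18 ≡ 2. → (23, 2)
add Q: (23, 2) + (6, 18). λ = (18 - 2)/(6 - 23) ≡ 16/12 mod 29. 12⁻¹ ≡ 17 (mod 29), so λ ≡ 11.
  x = λ² - 23 - 6 = 121 - 29 ≡ 5; y = λ·(23 - 5) - 2 ≡ 22. → (5, 22)
double: tangent at (5, 22): λ = (3·5² + 10)/(2·22) ≡ 27/15. 15⁻¹ ≡ 2 (mod 29), so λ ≡ 27·2 ≡ 25.
  x = λ² - 5 - 5 = 625 - 10 ≡ 6; y = λ·(5 - 6) - 22 ≡ 11. → (6, 11)

(6, 11)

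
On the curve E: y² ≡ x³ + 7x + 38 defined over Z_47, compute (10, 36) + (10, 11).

O

The two points share x = 10 and their y-coordinates satisfy 36 + 11 ≡ 0 (mod 47), so they are inverses. Their sum is the point at infinity.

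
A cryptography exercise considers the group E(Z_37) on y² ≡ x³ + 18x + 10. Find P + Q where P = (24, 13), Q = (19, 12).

(34, 22)

(24, 13) + (19, 12). λ = (12 - 13)/(19 - 24) ≡ 36/32 mod 37. 32⁻¹ ≡ 22 (mod 37) since 32·22 = 704 ≡ 1, so λ ≡ 15.
  x = λ² - 24 - 19 = 225 - 43 ≡ 34; y = λ·(24 - 34) - 13 ≡ 22. → (34, 22)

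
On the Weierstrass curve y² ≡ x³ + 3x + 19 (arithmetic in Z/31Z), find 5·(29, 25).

Write Q = (29, 25).
Repeated addition: build up to 5Q.
2Q: tangent at (29, 25): λ = (3·29² + 3)/(2·25) ≡ 15/19. 19⁻¹ ≡ 18 (mod 31), so λ ≡ 15·18 ≡ 22.
  x = λ² - 29 - 29 = 484 - 58 ≡ 23; y = λ·(29 - 23) - 25 ≡ 14. → (23, 14)
3Q: (23, 14) + (29, 25). λ = (25 - 14)/(29 - 23) ≡ 11/6 mod 31. 6⁻¹ ≡ 26 (mod 31) since 6·26 = 156 ≡ 1, so λ ≡ 7.
  x = λ² - 23 - 29 = 49 - 52 ≡ 28; y = λ·(23 - 28) - 14 ≡ 13. → (28, 13)
4Q: (28, 13) + (29, 25). λ = (25 - 13)/(29 - 28) ≡ 12/1 mod 31. 1⁻¹ ≡ 1 (mod 31), so λ ≡ 12.
  x = λ² - 28 - 29 = 144 - 57 ≡ 25; y = λ·(28 - 25) - 13 ≡ 23. → (25, 23)
5Q: (25, 23) + (29, 25). λ = (25 - 23)/(29 - 25) ≡ 2/4 mod 31. 4⁻¹ ≡ 8 (mod 31) since 4·8 = 32 ≡ 1, so λ ≡ 16.
  x = λ² - 25 - 29 = 256 - 54 ≡ 16; y = λ·(25 - 16) - 23 ≡ 28. → (16, 28)

(16, 28)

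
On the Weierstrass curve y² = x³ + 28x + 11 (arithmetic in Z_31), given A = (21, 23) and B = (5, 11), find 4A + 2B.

(11, 21)

First 4A:
Repeated addition: build up to 4A.
2A: tangent at (21, 23): λ = (3·21² + 28)/(2·23) ≡ 18/15. 15⁻¹ ≡ 29 (mod 31), so λ ≡ 18·29 ≡ 26.
  x = λ² - 21 - 21 = 676 - 42 ≡ 14; y = λ·(21 - 14) - 23 ≡ 4. → (14, 4)
3A: (14, 4) + (21, 23). λ = (23 - 4)/(21 - 14) ≡ 19/7 mod 31. 7⁻¹ ≡ 9 (mod 31), so λ ≡ 16.
  x = λ² - 14 - 21 = 256 - 35 ≡ 4; y = λ·(14 - 4) - 4 ≡ 1. → (4, 1)
4A: (4, 1) + (21, 23). λ = (23 - 1)/(21 - 4) ≡ 22/17 mod 31. 17⁻¹ ≡ 11 (mod 31), so λ ≡ 25.
  x = λ² - 4 - 21 = 625 - 25 ≡ 11; y = λ·(4 - 11) - 1 ≡ 10. → (11, 10)
4A = (11, 10).
Next 2B:
Repeated addition: build up to 2B.
2B: tangent at (5, 11): λ = (3·5² + 28)/(2·11) ≡ 10/22. 22⁻¹ ≡ 24 (mod 31) since 22·24 = 528 ≡ 1, so λ ≡ 10·24 ≡ 23.
  x = λ² - 5 - 5 = 529 - 10 ≡ 23; y = λ·(5 - 23) - 11 ≡ 9. → (23, 9)
2B = (23, 9).
Finally 4A + 2B:
(11, 10) + (23, 9). λ = (9 - 10)/(23 - 11) ≡ 30/12 mod 31. 12⁻¹ ≡ 13 (mod 31), so λ ≡ 18.
  x = λ² - 11 - 23 = 324 - 34 ≡ 11; y = λ·(11 - 11) - 10 ≡ 21. → (11, 21)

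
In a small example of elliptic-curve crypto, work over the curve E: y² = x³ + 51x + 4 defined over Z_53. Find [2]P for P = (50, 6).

(35, 12)

tangent at (50, 6): λ = (3·50² + 51)/(2·6) ≡ 25/12. 12⁻¹ ≡ 31 (mod 53) since 12·31 = 372 ≡ 1, so λ ≡ 25·31 ≡ 33.
  x = λ² - 50 - 50 = 1089 - 100 ≡ 35; y = λ·(50 - 35) - 6 ≡ 12. → (35, 12)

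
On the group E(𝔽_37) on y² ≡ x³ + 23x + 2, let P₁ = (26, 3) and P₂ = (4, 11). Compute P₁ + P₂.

(26, 3) + (4, 11). λ = (11 - 3)/(4 - 26) ≡ 8/15 mod 37. 15⁻¹ ≡ 5 (mod 37), so λ ≡ 3.
  x = λ² - 26 - 4 = 9 - 30 ≡ 16; y = λ·(26 - 16) - 3 ≡ 27. → (16, 27)

(16, 27)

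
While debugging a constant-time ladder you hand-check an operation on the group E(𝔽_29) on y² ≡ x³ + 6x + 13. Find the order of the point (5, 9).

4

2P: tangent at (5, 9): λ = (3·5² + 6)/(2·9) ≡ 23/18. 18⁻¹ ≡ 21 (mod 29) since 18·21 = 378 ≡ 1, so λ ≡ 23·21 ≡ 19.
  x = λ² - 5 - 5 = 361 - 10 ≡ 3; y = λ·(5 - 3) - 9 ≡ 0. → (3, 0)
3P: (3, 0) + (5, 9). λ = (9 - 0)/(5 - 3) ≡ 9/2 mod 29. 2⁻¹ ≡ 15 (mod 29), so λ ≡ 19.
  x = λ² - 3 - 5 = 361 - 8 ≡ 5; y = λ·(3 - 5) - 0 ≡ 20. → (5, 20)
4P: (5, 20) + (5, 9): same x and y₁ ≡ -y₂, so the sum is the point at infinity.
4P = the point at infinity, so the order is 4.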